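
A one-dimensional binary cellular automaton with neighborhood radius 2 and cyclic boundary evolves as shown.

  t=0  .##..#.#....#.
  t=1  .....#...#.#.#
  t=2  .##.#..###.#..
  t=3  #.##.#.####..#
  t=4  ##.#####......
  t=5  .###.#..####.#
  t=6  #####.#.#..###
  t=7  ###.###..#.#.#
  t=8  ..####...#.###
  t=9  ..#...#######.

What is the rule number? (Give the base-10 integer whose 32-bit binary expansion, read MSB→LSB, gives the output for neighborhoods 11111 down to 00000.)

  [31] ##### => #  t=4,i=5
  [30] ####. => .  t=3,i=9
  [29] ###.# => #  t=2,i=9
  [28] ###.. => .  t=3,i=10
  [27] ##.## => #  t=3,i=1
  [26] ##.#. => #  t=2,i=3
  [25] ##..# => .  t=0,i=3
  [24] ##... => #  t=4,i=8
  [23] #.### => #  t=3,i=7
  [22] #.##. => .  t=3,i=2
  [21] #.#.# => #  t=1,i=11
  [20] #.#.. => .  t=0,i=7
  [19] #..## => .  t=0,i=0
  [18] #..#. => .  t=0,i=4
  [17] #...# => #  t=1,i=7
  [16] #.... => #  t=0,i=9
  [15] .#### => .  t=3,i=8
  [14] .###. => #  t=2,i=8
  [13] .##.# => #  t=2,i=2
  [12] .##.. => .  t=0,i=2
  [11] .#.## => #  t=3,i=6
  [10] .#.#. => .  t=0,i=6
  [9] .#..# => #  t=0,i=13
  [8] .#... => .  t=0,i=8
  [7] ..### => #  t=2,i=7
  [6] ..##. => .  t=0,i=1
  [5] ..#.# => #  t=0,i=5
  [4] ..#.. => .  t=0,i=12
  [3] ...## => #  t=2,i=0
  [2] ...#. => #  t=0,i=11
  [1] ....# => .  t=0,i=10
  [0] ..... => #  t=1,i=2
  bits 10101101101000110110101010101101 = 2913168045

2913168045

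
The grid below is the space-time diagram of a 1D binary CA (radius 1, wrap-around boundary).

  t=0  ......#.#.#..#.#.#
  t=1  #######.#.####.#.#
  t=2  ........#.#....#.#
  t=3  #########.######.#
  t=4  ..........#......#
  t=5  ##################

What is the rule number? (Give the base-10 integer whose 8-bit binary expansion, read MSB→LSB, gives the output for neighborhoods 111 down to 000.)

31

  nb ###: next=.  (t=1,i=0, bit7=0)
  nb ##.: next=.  (t=1,i=6, bit6=0)
  nb #.#: next=.  (t=0,i=7, bit5=0)
  nb #..: next=#  (t=0,i=0, bit4=1)
  nb .##: next=#  (t=1,i=10, bit3=1)
  nb .#.: next=#  (t=0,i=6, bit2=1)
  nb ..#: next=#  (t=0,i=5, bit1=1)
  nb ...: next=#  (t=0,i=1, bit0=1)
  bits 00011111 = 31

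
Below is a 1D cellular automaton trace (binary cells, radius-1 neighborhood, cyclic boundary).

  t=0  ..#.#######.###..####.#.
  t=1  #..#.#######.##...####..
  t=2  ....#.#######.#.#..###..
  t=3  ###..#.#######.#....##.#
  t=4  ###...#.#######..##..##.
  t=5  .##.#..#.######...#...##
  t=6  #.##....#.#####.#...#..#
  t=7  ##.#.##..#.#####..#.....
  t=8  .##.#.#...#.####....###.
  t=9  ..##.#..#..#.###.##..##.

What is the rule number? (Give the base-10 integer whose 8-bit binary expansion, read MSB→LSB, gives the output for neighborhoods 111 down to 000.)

225

  ###|#  b7=1 t=0,i=5
  ##.|#  b6=1 t=0,i=10
  #.#|#  b5=1 t=0,i=3
  #..|.  b4=0 t=0,i=15
  .##|.  b3=0 t=0,i=4
  .#.|.  b2=0 t=0,i=2
  ..#|.  b1=0 t=0,i=1
  ...|#  b0=1 t=0,i=0
  bits 11100001 = 225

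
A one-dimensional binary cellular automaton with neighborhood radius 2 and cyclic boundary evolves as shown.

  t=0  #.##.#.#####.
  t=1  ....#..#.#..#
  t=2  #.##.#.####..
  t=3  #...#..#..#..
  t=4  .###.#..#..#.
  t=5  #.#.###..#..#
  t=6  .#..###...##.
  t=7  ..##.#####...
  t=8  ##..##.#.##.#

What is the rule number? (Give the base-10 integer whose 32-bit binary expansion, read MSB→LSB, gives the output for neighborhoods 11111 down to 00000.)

  ##### -> #   bit 31 = 1  t=0,i=9
  ####. -> .   bit 30 = 0  t=0,i=10
  ###.# -> .   bit 29 = 0  t=0,i=11
  ###.. -> #   bit 28 = 1  t=2,i=10
  ##.## -> #   bit 27 = 1  t=7,i=4
  ##.#. -> #   bit 26 = 1  t=0,i=4
  ##..# -> .   bit 25 = 0  t=2,i=11
  ##... -> #   bit 24 = 1  t=6,i=7
  #.### -> #   bit 23 = 1  t=0,i=7
  #.##. -> .   bit 22 = 0  t=0,i=2
  #.#.# -> .   bit 21 = 0  t=0,i=0
  #.#.. -> #   bit 20 = 1  t=1,i=9
  #..## -> #   bit 19 = 1  t=4,i=0
  #..#. -> .   bit 18 = 0  t=1,i=6
  #...# -> #   bit 17 = 1  t=3,i=2
  #.... -> .   bit 16 = 0  t=1,i=1
  .#### -> .   bit 15 = 0  t=0,i=8
  .###. -> #   bit 14 = 1  t=4,i=2
  .##.# -> .   bit 13 = 0  t=0,i=3
  .##.. -> .   bit 12 = 0  t=6,i=11
  .#.## -> .   bit 11 = 0  t=0,i=1
  .#.#. -> #   bit 10 = 1  t=1,i=8
  .#..# -> #   bit 9 = 1  t=1,i=5
  .#... -> #   bit 8 = 1  t=1,i=0
  ..### -> .   bit 7 = 0  t=4,i=1
  ..##. -> .   bit 6 = 0  t=5,i=12
  ..#.# -> #   bit 5 = 1  t=1,i=7
  ..#.. -> .   bit 4 = 0  t=1,i=4
  ...## -> #   bit 3 = 1  t=6,i=9
  ...#. -> #   bit 2 = 1  t=1,i=3
  ....# -> #   bit 1 = 1  t=1,i=2
  ..... -> #   bit 0 = 1  t=7,i=12
  bits 10011101100110100100011100101111 = 2644133679

2644133679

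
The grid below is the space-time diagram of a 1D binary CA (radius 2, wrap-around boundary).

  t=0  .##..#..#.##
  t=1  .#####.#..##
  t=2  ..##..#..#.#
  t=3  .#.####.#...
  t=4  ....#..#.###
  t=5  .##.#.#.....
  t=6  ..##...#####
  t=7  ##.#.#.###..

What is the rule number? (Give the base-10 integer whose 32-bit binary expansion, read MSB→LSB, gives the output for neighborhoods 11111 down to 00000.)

  nb #####: next=#  (t=1,i=3, bit31=1)
  nb ####.: next=.  (t=1,i=4, bit30=0)
  nb ###.#: next=.  (t=1,i=5, bit29=0)
  nb ###..: next=.  (t=4,i=11, bit28=0)
  nb ##.##: next=.  (t=0,i=0, bit27=0)
  nb ##.#.: next=#  (t=1,i=6, bit26=1)
  nb ##..#: next=#  (t=0,i=3, bit25=1)
  nb ##...: next=.  (t=4,i=0, bit24=0)
  nb #.###: next=.  (t=1,i=1, bit23=0)
  nb #.##.: next=#  (t=0,i=1, bit22=1)
  nb #.#.#: next=.  (t=5,i=4, bit21=0)
  nb #.#..: next=.  (t=1,i=7, bit20=0)
  nb #..##: next=#  (t=1,i=9, bit19=1)
  nb #..#.: next=#  (t=0,i=4, bit18=1)
  nb #...#: next=#  (t=6,i=5, bit17=1)
  nb #....: next=#  (t=3,i=10, bit16=1)
  nb .####: next=#  (t=1,i=2, bit15=1)
  nb .###.: next=.  (t=4,i=10, bit14=0)
  nb .##.#: next=#  (t=0,i=11, bit13=1)
  nb .##..: next=#  (t=0,i=2, bit12=1)
  nb .#.##: next=.  (t=0,i=9, bit11=0)
  nb .#.#.: next=.  (t=2,i=10, bit10=0)
  nb .#..#: next=.  (t=0,i=6, bit9=0)
  nb .#...: next=#  (t=3,i=9, bit8=1)
  nb ..###: next=#  (t=6,i=7, bit7=1)
  nb ..##.: next=.  (t=1,i=10, bit6=0)
  nb ..#.#: next=.  (t=0,i=8, bit5=0)
  nb ..#..: next=#  (t=0,i=5, bit4=1)
  nb ...##: next=.  (t=5,i=0, bit3=0)
  nb ...#.: next=.  (t=3,i=0, bit2=0)
  nb ....#: next=#  (t=3,i=11, bit1=1)
  nb .....: next=#  (t=5,i=9, bit0=1)
  bits 10000110010011111011000110010011 = 2253369747

2253369747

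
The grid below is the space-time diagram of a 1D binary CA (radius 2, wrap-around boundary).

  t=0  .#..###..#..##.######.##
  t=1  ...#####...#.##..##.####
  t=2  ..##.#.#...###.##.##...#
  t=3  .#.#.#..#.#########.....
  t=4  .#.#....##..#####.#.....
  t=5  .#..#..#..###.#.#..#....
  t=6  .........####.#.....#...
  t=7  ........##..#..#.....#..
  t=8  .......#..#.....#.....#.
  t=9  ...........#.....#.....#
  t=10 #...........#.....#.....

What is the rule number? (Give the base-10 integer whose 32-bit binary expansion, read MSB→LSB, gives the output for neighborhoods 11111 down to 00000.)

  ##### -> #   bit 31 = 1  t=0,i=17
  ####. -> .   bit 30 = 0  t=0,i=19
  ###.# -> #   bit 29 = 1  t=0,i=20
  ###.. -> #   bit 28 = 1  t=0,i=6
  ##.## -> #   bit 27 = 1  t=0,i=14
  ##.#. -> .   bit 26 = 0  t=0,i=0
  ##..# -> #   bit 25 = 1  t=0,i=7
  ##... -> .   bit 24 = 0  t=1,i=0
  #.### -> .   bit 23 = 0  t=0,i=15
  #.##. -> #   bit 22 = 1  t=0,i=22
  #.#.# -> #   bit 21 = 1  t=2,i=5
  #.#.. -> .   bit 20 = 0  t=0,i=1
  #..## -> #   bit 19 = 1  t=0,i=3
  #..#. -> .   bit 18 = 0  t=0,i=8
  #...# -> .   bit 17 = 0  t=1,i=1
  #.... -> .   bit 16 = 0  t=3,i=20
  .#### -> .   bit 15 = 0  t=0,i=16
  .###. -> #   bit 14 = 1  t=0,i=5
  .##.# -> #   bit 13 = 1  t=0,i=13
  .##.. -> .   bit 12 = 0  t=1,i=14
  .#.## -> #   bit 11 = 1  t=1,i=12
  .#.#. -> .   bit 10 = 0  t=2,i=6
  .#..# -> .   bit 9 = 0  t=0,i=2
  .#... -> #   bit 8 = 1  t=2,i=8
  ..### -> #   bit 7 = 1  t=0,i=4
  ..##. -> .   bit 6 = 0  t=0,i=12
  ..#.# -> #   bit 5 = 1  t=1,i=11
  ..#.. -> .   bit 4 = 0  t=0,i=9
  ...## -> #   bit 3 = 1  t=1,i=2
  ...#. -> .   bit 2 = 0  t=1,i=10
  ....# -> .   bit 1 = 0  t=3,i=23
  ..... -> .   bit 0 = 0  t=3,i=21
  bits 10111010011010000110100110101000 = 3127404968

3127404968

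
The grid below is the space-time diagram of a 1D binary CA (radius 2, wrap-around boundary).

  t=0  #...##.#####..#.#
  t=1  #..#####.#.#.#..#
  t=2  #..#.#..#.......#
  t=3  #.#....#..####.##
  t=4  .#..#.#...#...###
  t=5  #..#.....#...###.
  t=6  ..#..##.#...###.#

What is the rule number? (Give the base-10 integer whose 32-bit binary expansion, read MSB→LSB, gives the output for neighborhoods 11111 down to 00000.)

  #####|#  b31=1 t=0,i=9
  ####.|.  b30=0 t=0,i=10
  ###.#|.  b29=0 t=1,i=7
  ###..|#  b28=1 t=0,i=11
  ##.##|#  b27=1 t=0,i=6
  ##.#.|#  b26=1 t=1,i=8
  ##..#|.  b25=0 t=0,i=12
  ##...|.  b24=0 t=0,i=1
  #.###|#  b23=1 t=0,i=7
  #.##.|#  b22=1 t=0,i=16
  #.#.#|.  b21=0 t=1,i=9
  #.#..|.  b20=0 t=1,i=13
  #..##|.  b19=0 t=1,i=2
  #..#.|#  b18=1 t=0,i=13
  #...#|.  b17=0 t=0,i=2
  #....|#  b16=1 t=2,i=10
  .####|.  b15=0 t=0,i=8
  .###.|#  b14=1 t=3,i=16
  .##.#|#  b13=1 t=0,i=5
  .##..|#  b12=1 t=0,i=0
  .#.##|.  b11=0 t=0,i=15
  .#.#.|.  b10=0 t=1,i=10
  .#..#|.  b9=0 t=1,i=14
  .#...|.  b8=0 t=2,i=9
  ..###|#  b7=1 t=1,i=3
  ..##.|#  b6=1 t=0,i=4
  ..#.#|.  b5=0 t=0,i=14
  ..#..|.  b4=0 t=2,i=8
  ...##|#  b3=1 t=0,i=3
  ...#.|#  b2=1 t=3,i=6
  ....#|.  b1=0 t=2,i=14
  .....|#  b0=1 t=2,i=11
  bits 10011100110001010111000011001101 = 2630185165

2630185165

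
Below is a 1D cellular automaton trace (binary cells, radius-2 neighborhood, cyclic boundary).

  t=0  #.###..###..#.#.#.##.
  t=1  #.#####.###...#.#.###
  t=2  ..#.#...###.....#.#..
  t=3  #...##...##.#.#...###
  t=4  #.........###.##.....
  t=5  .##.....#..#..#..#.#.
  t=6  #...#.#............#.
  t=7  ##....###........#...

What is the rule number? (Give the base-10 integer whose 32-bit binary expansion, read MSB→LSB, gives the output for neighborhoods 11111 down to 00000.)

2532925698

  #####|#  b31=1 t=1,i=4
  ####.|.  b30=0 t=1,i=5
  ###.#|.  b29=0 t=1,i=0
  ###..|#  b28=1 t=0,i=4
  ##.##|.  b27=0 t=1,i=1
  ##.#.|#  b26=1 t=0,i=20
  ##..#|#  b25=1 t=0,i=5
  ##...|.  b24=0 t=1,i=11
  #.###|#  b23=1 t=0,i=2
  #.##.|#  b22=1 t=0,i=18
  #.#.#|#  b21=1 t=0,i=0
  #.#..|#  b20=1 t=2,i=4
  #..##|#  b19=1 t=0,i=6
  #..#.|.  b18=0 t=0,i=11
  #...#|.  b17=0 t=1,i=12
  #....|#  b16=1 t=2,i=12
  .####|.  b15=0 t=1,i=3
  .###.|#  b14=1 t=0,i=3
  .##.#|#  b13=1 t=0,i=19
  .##..|.  b12=0 t=3,i=5
  .#.##|.  b11=0 t=0,i=1
  .#.#.|.  b10=0 t=0,i=13
  .#..#|.  b9=0 t=5,i=9
  .#...|#  b8=1 t=2,i=5
  ..###|.  b7=0 t=0,i=7
  ..##.|.  b6=0 t=3,i=4
  ..#.#|.  b5=0 t=0,i=12
  ..#..|.  b4=0 t=4,i=0
  ...##|.  b3=0 t=2,i=7
  ...#.|.  b2=0 t=1,i=13
  ....#|#  b1=1 t=2,i=0
  .....|.  b0=0 t=2,i=13
  bits 10010110111110010110000100000010 = 2532925698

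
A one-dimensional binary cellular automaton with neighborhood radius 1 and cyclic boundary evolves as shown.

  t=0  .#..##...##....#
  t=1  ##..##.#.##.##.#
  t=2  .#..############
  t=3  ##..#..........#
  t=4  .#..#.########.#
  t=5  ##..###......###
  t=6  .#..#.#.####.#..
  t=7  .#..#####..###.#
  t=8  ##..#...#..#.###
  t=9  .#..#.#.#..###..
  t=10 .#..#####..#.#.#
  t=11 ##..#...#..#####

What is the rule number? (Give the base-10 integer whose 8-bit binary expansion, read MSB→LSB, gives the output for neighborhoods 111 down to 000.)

109

  nb ###: next=.  (t=1,i=0, bit7=0)
  nb ##.: next=#  (t=0,i=5, bit6=1)
  nb #.#: next=#  (t=0,i=0, bit5=1)
  nb #..: next=.  (t=0,i=2, bit4=0)
  nb .##: next=#  (t=0,i=4, bit3=1)
  nb .#.: next=#  (t=0,i=1, bit2=1)
  nb ..#: next=.  (t=0,i=3, bit1=0)
  nb ...: next=#  (t=0,i=7, bit0=1)
  bits 01101101 = 109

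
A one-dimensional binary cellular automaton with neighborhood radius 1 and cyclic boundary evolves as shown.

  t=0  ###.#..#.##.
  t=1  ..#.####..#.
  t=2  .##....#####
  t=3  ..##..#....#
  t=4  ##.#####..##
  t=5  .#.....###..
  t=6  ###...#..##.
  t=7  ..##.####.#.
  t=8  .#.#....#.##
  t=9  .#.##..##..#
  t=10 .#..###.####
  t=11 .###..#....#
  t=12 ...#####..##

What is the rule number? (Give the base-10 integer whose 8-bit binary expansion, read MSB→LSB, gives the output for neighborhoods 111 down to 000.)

86

  ###|.  b7=0 t=0,i=1
  ##.|#  b6=1 t=0,i=2
  #.#|.  b5=0 t=0,i=3
  #..|#  b4=1 t=0,i=5
  .##|.  b3=0 t=0,i=0
  .#.|#  b2=1 t=0,i=4
  ..#|#  b1=1 t=0,i=6
  ...|.  b0=0 t=1,i=0
  bits 01010110 = 86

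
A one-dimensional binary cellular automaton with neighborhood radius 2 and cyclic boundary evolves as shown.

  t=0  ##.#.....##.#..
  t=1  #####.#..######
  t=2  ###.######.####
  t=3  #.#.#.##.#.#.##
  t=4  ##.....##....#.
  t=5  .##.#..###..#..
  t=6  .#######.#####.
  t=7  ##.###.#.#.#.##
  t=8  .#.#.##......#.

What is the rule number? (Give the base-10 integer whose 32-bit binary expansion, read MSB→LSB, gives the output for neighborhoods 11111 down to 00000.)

3080467413

  nb #####: next=#  (t=1,i=0, bit31=1)
  nb ####.: next=.  (t=1,i=3, bit30=0)
  nb ###.#: next=#  (t=1,i=4, bit29=1)
  nb ###..: next=#  (t=5,i=9, bit28=1)
  nb ##.##: next=.  (t=2,i=3, bit27=0)
  nb ##.#.: next=#  (t=0,i=2, bit26=1)
  nb ##..#: next=#  (t=5,i=10, bit25=1)
  nb ##...: next=#  (t=4,i=2, bit24=1)
  nb #.###: next=#  (t=2,i=4, bit23=1)
  nb #.##.: next=.  (t=3,i=6, bit22=0)
  nb #.#.#: next=.  (t=3,i=2, bit21=0)
  nb #.#..: next=#  (t=0,i=3, bit20=1)
  nb #..##: next=#  (t=0,i=14, bit19=1)
  nb #..#.: next=#  (t=5,i=11, bit18=1)
  nb #...#: next=.  (t=5,i=14, bit17=0)
  nb #....: next=.  (t=0,i=5, bit16=0)
  nb .####: next=.  (t=1,i=10, bit15=0)
  nb .###.: next=.  (t=3,i=14, bit14=0)
  nb .##.#: next=#  (t=0,i=1, bit13=1)
  nb .##..: next=#  (t=4,i=1, bit12=1)
  nb .#.##: next=.  (t=3,i=5, bit11=0)
  nb .#.#.: next=.  (t=3,i=3, bit10=0)
  nb .#..#: next=#  (t=0,i=13, bit9=1)
  nb .#...: next=#  (t=0,i=4, bit8=1)
  nb ..###: next=#  (t=1,i=9, bit7=1)
  nb ..##.: next=#  (t=0,i=0, bit6=1)
  nb ..#.#: next=.  (t=4,i=13, bit5=0)
  nb ..#..: next=#  (t=5,i=12, bit4=1)
  nb ...##: next=.  (t=0,i=8, bit3=0)
  nb ...#.: next=#  (t=4,i=12, bit2=1)
  nb ....#: next=.  (t=0,i=7, bit1=0)
  nb .....: next=#  (t=0,i=6, bit0=1)
  bits 10110111100111000011001111010101 = 3080467413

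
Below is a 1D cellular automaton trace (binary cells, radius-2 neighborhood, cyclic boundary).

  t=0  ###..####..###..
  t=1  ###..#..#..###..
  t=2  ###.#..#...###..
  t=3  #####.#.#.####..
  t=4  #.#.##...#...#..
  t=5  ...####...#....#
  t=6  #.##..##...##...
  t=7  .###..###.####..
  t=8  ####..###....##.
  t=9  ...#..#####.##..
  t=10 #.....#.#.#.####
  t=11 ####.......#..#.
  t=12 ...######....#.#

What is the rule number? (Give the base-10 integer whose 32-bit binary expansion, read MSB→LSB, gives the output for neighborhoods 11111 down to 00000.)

3042269641

  nb #####: next=#  (t=3,i=2, bit31=1)
  nb ####.: next=.  (t=0,i=7, bit30=0)
  nb ###.#: next=#  (t=2,i=2, bit29=1)
  nb ###..: next=#  (t=0,i=2, bit28=1)
  nb ##.##: next=.  (t=7,i=9, bit27=0)
  nb ##.#.: next=#  (t=2,i=3, bit26=1)
  nb ##..#: next=.  (t=0,i=3, bit25=0)
  nb ##...: next=#  (t=4,i=6, bit24=1)
  nb #.###: next=.  (t=3,i=10, bit23=0)
  nb #.##.: next=#  (t=4,i=4, bit22=1)
  nb #.#.#: next=.  (t=3,i=6, bit21=0)
  nb #.#..: next=#  (t=2,i=4, bit20=1)
  nb #..##: next=.  (t=0,i=4, bit19=0)
  nb #..#.: next=#  (t=1,i=4, bit18=1)
  nb #...#: next=.  (t=2,i=9, bit17=0)
  nb #....: next=#  (t=5,i=12, bit16=1)
  nb .####: next=.  (t=0,i=6, bit15=0)
  nb .###.: next=#  (t=0,i=1, bit14=1)
  nb .##.#: next=.  (t=8,i=14, bit13=0)
  nb .##..: next=#  (t=4,i=5, bit12=1)
  nb .#.##: next=#  (t=3,i=9, bit11=1)
  nb .#.#.: next=.  (t=3,i=7, bit10=0)
  nb .#..#: next=.  (t=1,i=6, bit9=0)
  nb .#...: next=#  (t=2,i=8, bit8=1)
  nb ..###: next=#  (t=0,i=0, bit7=1)
  nb ..##.: next=#  (t=6,i=6, bit6=1)
  nb ..#.#: next=.  (t=4,i=0, bit5=0)
  nb ..#..: next=.  (t=1,i=5, bit4=0)
  nb ...##: next=#  (t=2,i=10, bit3=1)
  nb ...#.: next=.  (t=4,i=8, bit2=0)
  nb ....#: next=.  (t=5,i=13, bit1=0)
  nb .....: next=#  (t=9,i=0, bit0=1)
  bits 10110101010101010101100111001001 = 3042269641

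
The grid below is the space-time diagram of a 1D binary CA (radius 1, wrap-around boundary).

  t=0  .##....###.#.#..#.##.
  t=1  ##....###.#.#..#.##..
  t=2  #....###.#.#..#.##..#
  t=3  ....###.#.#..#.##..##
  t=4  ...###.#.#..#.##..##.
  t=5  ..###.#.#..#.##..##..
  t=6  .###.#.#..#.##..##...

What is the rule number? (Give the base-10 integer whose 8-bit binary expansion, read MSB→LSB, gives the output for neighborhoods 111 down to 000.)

170

  [7] ### => #  t=0,i=8
  [6] ##. => .  t=0,i=2
  [5] #.# => #  t=0,i=10
  [4] #.. => .  t=0,i=3
  [3] .## => #  t=0,i=1
  [2] .#. => .  t=0,i=11
  [1] ..# => #  t=0,i=0
  [0] ... => .  t=0,i=4
  bits 10101010 = 170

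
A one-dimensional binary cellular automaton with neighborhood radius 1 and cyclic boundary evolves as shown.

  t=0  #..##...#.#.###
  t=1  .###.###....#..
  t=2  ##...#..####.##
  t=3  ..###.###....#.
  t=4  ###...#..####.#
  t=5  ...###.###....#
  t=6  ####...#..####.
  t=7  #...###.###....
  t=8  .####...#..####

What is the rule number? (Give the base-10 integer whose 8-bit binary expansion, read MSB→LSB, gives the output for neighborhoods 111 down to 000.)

  ### -> .   bit 7 = 0  t=0,i=13
  ##. -> .   bit 6 = 0  t=0,i=0
  #.# -> .   bit 5 = 0  t=0,i=9
  #.. -> #   bit 4 = 1  t=0,i=1
  .## -> #   bit 3 = 1  t=0,i=3
  .#. -> .   bit 2 = 0  t=0,i=8
  ..# -> #   bit 1 = 1  t=0,i=2
  ... -> #   bit 0 = 1  t=0,i=6
  bits 00011011 = 27

27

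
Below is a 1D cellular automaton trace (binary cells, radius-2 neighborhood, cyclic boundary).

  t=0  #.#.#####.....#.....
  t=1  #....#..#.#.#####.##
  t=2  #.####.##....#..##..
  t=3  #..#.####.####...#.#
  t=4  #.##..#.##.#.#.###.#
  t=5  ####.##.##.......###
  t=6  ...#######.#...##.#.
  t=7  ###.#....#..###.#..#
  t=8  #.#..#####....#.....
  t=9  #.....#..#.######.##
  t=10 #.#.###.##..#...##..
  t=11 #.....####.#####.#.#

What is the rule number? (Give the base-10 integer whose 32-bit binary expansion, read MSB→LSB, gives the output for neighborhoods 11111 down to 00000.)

  [31] ##### => .  t=0,i=6
  [30] ####. => .  t=0,i=7
  [29] ###.# => #  t=1,i=16
  [28] ###.. => #  t=0,i=8
  [27] ##.## => #  t=1,i=17
  [26] ##.#. => .  t=4,i=10
  [25] ##..# => .  t=2,i=18
  [24] ##... => .  t=0,i=9
  [23] #.### => .  t=0,i=4
  [22] #.##. => #  t=2,i=7
  [21] #.#.# => .  t=0,i=2
  [20] #.#.. => .  t=6,i=11
  [19] #..## => .  t=2,i=15
  [18] #..#. => #  t=1,i=7
  [17] #...# => #  t=3,i=15
  [16] #.... => #  t=0,i=10
  [15] .#### => #  t=0,i=5
  [14] .###. => .  t=1,i=19
  [13] .##.# => #  t=4,i=0
  [12] .##.. => #  t=2,i=8
  [11] .#.## => .  t=0,i=3
  [10] .#.#. => .  t=0,i=1
  [9] .#..# => .  t=1,i=6
  [8] .#... => #  t=0,i=15
  [7] ..### => .  t=5,i=17
  [6] ..##. => .  t=2,i=16
  [5] ..#.# => #  t=0,i=0
  [4] ..#.. => #  t=0,i=14
  [3] ...## => #  t=5,i=16
  [2] ...#. => #  t=0,i=13
  [1] ....# => #  t=0,i=12
  [0] ..... => .  t=0,i=11
  bits 00111000010001111011000100111110 = 944222526

944222526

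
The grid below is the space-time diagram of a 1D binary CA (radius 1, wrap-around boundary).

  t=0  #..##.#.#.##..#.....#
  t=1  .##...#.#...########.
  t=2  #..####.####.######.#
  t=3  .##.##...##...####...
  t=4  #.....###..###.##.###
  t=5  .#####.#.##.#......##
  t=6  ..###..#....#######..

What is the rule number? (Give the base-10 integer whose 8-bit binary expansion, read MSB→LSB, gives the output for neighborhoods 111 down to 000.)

  ###|#  b7=1 t=1,i=13
  ##.|.  b6=0 t=0,i=0
  #.#|.  b5=0 t=0,i=5
  #..|#  b4=1 t=0,i=1
  .##|.  b3=0 t=0,i=3
  .#.|#  b2=1 t=0,i=6
  ..#|#  b1=1 t=0,i=2
  ...|#  b0=1 t=0,i=16
  bits 10010111 = 151

151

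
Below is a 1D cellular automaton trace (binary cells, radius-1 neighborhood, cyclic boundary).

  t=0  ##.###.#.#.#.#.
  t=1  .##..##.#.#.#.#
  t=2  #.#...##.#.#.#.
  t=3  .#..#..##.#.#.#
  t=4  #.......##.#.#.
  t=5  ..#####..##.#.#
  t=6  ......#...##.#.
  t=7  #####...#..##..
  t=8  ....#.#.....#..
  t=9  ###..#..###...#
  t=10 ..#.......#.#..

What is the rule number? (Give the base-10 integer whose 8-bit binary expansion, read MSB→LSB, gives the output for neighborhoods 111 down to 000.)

97

  ### -> .   bit 7 = 0  t=0,i=4
  ##. -> #   bit 6 = 1  t=0,i=1
  #.# -> #   bit 5 = 1  t=0,i=2
  #.. -> .   bit 4 = 0  t=1,i=3
  .## -> .   bit 3 = 0  t=0,i=0
  .#. -> .   bit 2 = 0  t=0,i=7
  ..# -> .   bit 1 = 0  t=1,i=4
  ... -> #   bit 0 = 1  t=2,i=4
  bits 01100001 = 97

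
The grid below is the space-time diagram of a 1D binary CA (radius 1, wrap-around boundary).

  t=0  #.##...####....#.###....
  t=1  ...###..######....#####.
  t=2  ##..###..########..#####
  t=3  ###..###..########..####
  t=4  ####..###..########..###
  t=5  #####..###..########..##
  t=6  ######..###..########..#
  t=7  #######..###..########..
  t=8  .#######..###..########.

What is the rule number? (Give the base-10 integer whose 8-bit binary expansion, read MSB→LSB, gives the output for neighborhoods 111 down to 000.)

209

  nb ###: next=#  (t=0,i=8, bit7=1)
  nb ##.: next=#  (t=0,i=3, bit6=1)
  nb #.#: next=.  (t=0,i=1, bit5=0)
  nb #..: next=#  (t=0,i=4, bit4=1)
  nb .##: next=.  (t=0,i=2, bit3=0)
  nb .#.: next=.  (t=0,i=0, bit2=0)
  nb ..#: next=.  (t=0,i=6, bit1=0)
  nb ...: next=#  (t=0,i=5, bit0=1)
  bits 11010001 = 209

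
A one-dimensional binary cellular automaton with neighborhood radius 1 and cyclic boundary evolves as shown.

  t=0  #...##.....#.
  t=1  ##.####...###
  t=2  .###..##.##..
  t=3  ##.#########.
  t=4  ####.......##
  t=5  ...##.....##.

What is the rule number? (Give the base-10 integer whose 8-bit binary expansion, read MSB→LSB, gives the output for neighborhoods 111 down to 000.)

126

  ###|.  b7=0 t=1,i=0
  ##.|#  b6=1 t=0,i=5
  #.#|#  b5=1 t=0,i=12
  #..|#  b4=1 t=0,i=1
  .##|#  b3=1 t=0,i=4
  .#.|#  b2=1 t=0,i=0
  ..#|#  b1=1 t=0,i=3
  ...|.  b0=0 t=0,i=2
  bits 01111110 = 126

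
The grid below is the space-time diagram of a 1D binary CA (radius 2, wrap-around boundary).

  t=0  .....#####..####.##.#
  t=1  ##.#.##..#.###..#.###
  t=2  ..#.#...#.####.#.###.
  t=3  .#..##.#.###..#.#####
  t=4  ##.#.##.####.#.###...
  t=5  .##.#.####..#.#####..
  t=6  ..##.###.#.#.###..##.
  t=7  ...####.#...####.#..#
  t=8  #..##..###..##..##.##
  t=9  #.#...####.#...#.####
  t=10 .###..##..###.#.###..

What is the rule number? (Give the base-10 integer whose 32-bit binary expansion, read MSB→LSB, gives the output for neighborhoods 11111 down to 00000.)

  ##### -> .   bit 31 = 0  t=0,i=7
  ####. -> .   bit 30 = 0  t=0,i=8
  ###.# -> .   bit 29 = 0  t=0,i=15
  ###.. -> #   bit 28 = 1  t=0,i=9
  ##.## -> #   bit 27 = 1  t=0,i=16
  ##.#. -> #   bit 26 = 1  t=0,i=19
  ##..# -> .   bit 25 = 0  t=0,i=10
  ##... -> #   bit 24 = 1  t=2,i=20
  #.### -> #   bit 23 = 1  t=1,i=11
  #.##. -> .   bit 22 = 0  t=0,i=17
  #.#.# -> .   bit 21 = 0  t=1,i=3
  #.#.. -> #   bit 20 = 1  t=0,i=20
  #..## -> #   bit 19 = 1  t=0,i=11
  #..#. -> #   bit 18 = 1  t=1,i=8
  #...# -> .   bit 17 = 0  t=2,i=0
  #.... -> #   bit 16 = 1  t=0,i=1
  .#### -> #   bit 15 = 1  t=0,i=6
  .###. -> #   bit 14 = 1  t=1,i=12
  .##.# -> #   bit 13 = 1  t=0,i=18
  .##.. -> .   bit 12 = 0  t=1,i=6
  .#.## -> #   bit 11 = 1  t=1,i=4
  .#.#. -> .   bit 10 = 0  t=2,i=3
  .#..# -> .   bit 9 = 0  t=3,i=2
  .#... -> #   bit 8 = 1  t=0,i=0
  ..### -> #   bit 7 = 1  t=0,i=5
  ..##. -> .   bit 6 = 0  t=3,i=4
  ..#.# -> .   bit 5 = 0  t=1,i=9
  ..#.. -> #   bit 4 = 1  t=7,i=20
  ...## -> .   bit 3 = 0  t=0,i=4
  ...#. -> #   bit 2 = 1  t=2,i=1
  ....# -> #   bit 1 = 1  t=0,i=3
  ..... -> .   bit 0 = 0  t=0,i=2
  bits 00011101100111011110100110010110 = 496888214

496888214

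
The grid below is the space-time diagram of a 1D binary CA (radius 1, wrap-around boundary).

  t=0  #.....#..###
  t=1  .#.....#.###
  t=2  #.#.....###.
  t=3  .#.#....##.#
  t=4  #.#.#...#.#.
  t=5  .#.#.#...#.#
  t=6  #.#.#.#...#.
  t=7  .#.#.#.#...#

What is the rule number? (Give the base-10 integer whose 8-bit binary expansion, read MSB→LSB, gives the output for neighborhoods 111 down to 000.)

184

  nb ###: next=#  (t=0,i=10, bit7=1)
  nb ##.: next=.  (t=0,i=0, bit6=0)
  nb #.#: next=#  (t=1,i=0, bit5=1)
  nb #..: next=#  (t=0,i=1, bit4=1)
  nb .##: next=#  (t=0,i=9, bit3=1)
  nb .#.: next=.  (t=0,i=6, bit2=0)
  nb ..#: next=.  (t=0,i=5, bit1=0)
  nb ...: next=.  (t=0,i=2, bit0=0)
  bits 10111000 = 184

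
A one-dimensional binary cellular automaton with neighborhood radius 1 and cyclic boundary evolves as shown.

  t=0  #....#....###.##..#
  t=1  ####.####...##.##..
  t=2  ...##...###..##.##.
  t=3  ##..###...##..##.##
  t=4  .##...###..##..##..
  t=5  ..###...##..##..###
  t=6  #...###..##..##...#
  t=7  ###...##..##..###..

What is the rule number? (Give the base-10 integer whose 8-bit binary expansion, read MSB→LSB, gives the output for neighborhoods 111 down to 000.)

  ### -> .   bit 7 = 0  t=0,i=11
  ##. -> #   bit 6 = 1  t=0,i=0
  #.# -> #   bit 5 = 1  t=0,i=13
  #.. -> #   bit 4 = 1  t=0,i=1
  .## -> .   bit 3 = 0  t=0,i=10
  .#. -> #   bit 2 = 1  t=0,i=5
  ..# -> .   bit 1 = 0  t=0,i=4
  ... -> #   bit 0 = 1  t=0,i=2
  bits 01110101 = 117

117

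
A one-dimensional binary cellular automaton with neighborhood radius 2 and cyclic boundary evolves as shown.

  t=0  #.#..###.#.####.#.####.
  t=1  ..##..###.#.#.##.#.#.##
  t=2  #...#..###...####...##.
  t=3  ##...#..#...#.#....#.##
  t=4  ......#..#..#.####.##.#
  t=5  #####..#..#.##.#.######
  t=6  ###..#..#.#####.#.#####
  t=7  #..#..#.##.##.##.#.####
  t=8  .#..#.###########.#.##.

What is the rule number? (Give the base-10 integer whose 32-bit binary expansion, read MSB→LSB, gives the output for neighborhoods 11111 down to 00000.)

  [31] ##### => #  t=5,i=0
  [30] ####. => .  t=0,i=13
  [29] ###.# => #  t=0,i=7
  [28] ###.. => .  t=2,i=9
  [27] ##.## => #  t=4,i=18
  [26] ##.#. => #  t=0,i=8
  [25] ##..# => #  t=1,i=0
  [24] ##... => .  t=2,i=10
  [23] #.### => .  t=0,i=11
  [22] #.##. => #  t=1,i=14
  [21] #.#.# => .  t=0,i=0
  [20] #.#.. => #  t=0,i=2
  [19] #..## => .  t=0,i=4
  [18] #..#. => .  t=3,i=7
  [17] #...# => .  t=2,i=2
  [16] #.... => #  t=3,i=16
  [15] .#### => #  t=0,i=12
  [14] .###. => #  t=0,i=6
  [13] .##.# => #  t=1,i=15
  [12] .##.. => .  t=1,i=3
  [11] .#.## => #  t=0,i=10
  [10] .#.#. => .  t=0,i=1
  [9] .#..# => #  t=0,i=3
  [8] .#... => #  t=2,i=1
  [7] ..### => .  t=0,i=5
  [6] ..##. => .  t=1,i=2
  [5] ..#.# => #  t=3,i=12
  [4] ..#.. => .  t=2,i=4
  [3] ...## => #  t=2,i=12
  [2] ...#. => .  t=2,i=3
  [1] ....# => #  t=3,i=17
  [0] ..... => #  t=4,i=2
  bits 10101110010100011110101100101011 = 2924604203

2924604203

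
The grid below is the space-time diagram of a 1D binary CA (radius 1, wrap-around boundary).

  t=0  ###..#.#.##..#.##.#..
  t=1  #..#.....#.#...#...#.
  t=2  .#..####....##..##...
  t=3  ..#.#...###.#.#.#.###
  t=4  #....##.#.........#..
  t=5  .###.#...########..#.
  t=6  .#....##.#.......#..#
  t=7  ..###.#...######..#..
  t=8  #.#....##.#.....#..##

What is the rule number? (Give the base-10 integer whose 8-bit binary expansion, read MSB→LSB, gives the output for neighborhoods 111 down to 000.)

25

  ###|.  b7=0 t=0,i=1
  ##.|.  b6=0 t=0,i=2
  #.#|.  b5=0 t=0,i=6
  #..|#  b4=1 t=0,i=3
  .##|#  b3=1 t=0,i=0
  .#.|.  b2=0 t=0,i=5
  ..#|.  b1=0 t=0,i=4
  ...|#  b0=1 t=1,i=5
  bits 00011001 = 25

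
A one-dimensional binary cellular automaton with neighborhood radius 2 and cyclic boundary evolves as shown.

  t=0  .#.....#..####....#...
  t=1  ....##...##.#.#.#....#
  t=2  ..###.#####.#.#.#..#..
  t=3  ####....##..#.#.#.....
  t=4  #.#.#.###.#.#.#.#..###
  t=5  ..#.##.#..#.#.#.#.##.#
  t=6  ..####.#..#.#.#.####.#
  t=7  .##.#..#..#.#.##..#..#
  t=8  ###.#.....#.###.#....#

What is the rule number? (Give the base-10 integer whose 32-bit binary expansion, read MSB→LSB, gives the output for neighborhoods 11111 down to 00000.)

3279579371

  #####|#  b31=1 t=2,i=8
  ####.|#  b30=1 t=0,i=12
  ###.#|.  b29=0 t=2,i=4
  ###..|.  b28=0 t=0,i=13
  ##.##|.  b27=0 t=2,i=5
  ##.#.|.  b26=0 t=1,i=11
  ##..#|#  b25=1 t=3,i=10
  ##...|#  b24=1 t=0,i=14
  #.###|.  b23=0 t=2,i=6
  #.##.|#  b22=1 t=5,i=4
  #.#.#|#  b21=1 t=1,i=12
  #.#..|#  b20=1 t=1,i=16
  #..##|#  b19=1 t=0,i=9
  #..#.|.  b18=0 t=2,i=18
  #...#|#  b17=1 t=1,i=7
  #....|.  b16=0 t=0,i=3
  .####|.  b15=0 t=0,i=11
  .###.|#  b14=1 t=2,i=3
  .##.#|#  b13=1 t=1,i=10
  .##..|.  b12=0 t=1,i=5
  .#.##|#  b11=1 t=4,i=5
  .#.#.|.  b10=0 t=1,i=13
  .#..#|.  b9=0 t=0,i=8
  .#...|.  b8=0 t=0,i=2
  ..###|#  b7=1 t=0,i=10
  ..##.|#  b6=1 t=1,i=4
  ..#.#|#  b5=1 t=3,i=12
  ..#..|.  b4=0 t=0,i=1
  ...##|#  b3=1 t=1,i=3
  ...#.|.  b2=0 t=0,i=0
  ....#|#  b1=1 t=0,i=5
  .....|#  b0=1 t=0,i=4
  bits 11000011011110100110100011101011 = 3279579371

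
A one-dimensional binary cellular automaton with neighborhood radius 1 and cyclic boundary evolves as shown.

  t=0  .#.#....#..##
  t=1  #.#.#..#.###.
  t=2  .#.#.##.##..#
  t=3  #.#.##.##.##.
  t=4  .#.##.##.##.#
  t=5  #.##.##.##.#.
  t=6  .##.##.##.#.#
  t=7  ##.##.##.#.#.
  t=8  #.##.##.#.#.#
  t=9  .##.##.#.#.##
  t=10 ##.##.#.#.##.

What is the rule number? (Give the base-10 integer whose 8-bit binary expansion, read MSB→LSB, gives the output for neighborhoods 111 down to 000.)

  [7] ### => .  t=1,i=10
  [6] ##. => .  t=0,i=12
  [5] #.# => #  t=0,i=0
  [4] #.. => #  t=0,i=4
  [3] .## => #  t=0,i=11
  [2] .#. => .  t=0,i=1
  [1] ..# => #  t=0,i=7
  [0] ... => .  t=0,i=5
  bits 00111010 = 58

58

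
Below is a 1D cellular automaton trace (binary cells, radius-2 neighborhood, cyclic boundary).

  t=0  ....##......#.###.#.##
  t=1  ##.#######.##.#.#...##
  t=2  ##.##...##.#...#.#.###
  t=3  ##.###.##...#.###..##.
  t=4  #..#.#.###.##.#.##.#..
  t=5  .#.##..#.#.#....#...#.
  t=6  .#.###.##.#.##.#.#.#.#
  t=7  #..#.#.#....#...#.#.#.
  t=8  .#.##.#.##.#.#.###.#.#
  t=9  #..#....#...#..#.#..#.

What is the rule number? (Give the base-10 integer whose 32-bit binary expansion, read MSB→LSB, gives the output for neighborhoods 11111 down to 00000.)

  nb #####: next=.  (t=1,i=5, bit31=0)
  nb ####.: next=#  (t=1,i=0, bit30=1)
  nb ###.#: next=#  (t=0,i=16, bit29=1)
  nb ###..: next=#  (t=3,i=16, bit28=1)
  nb ##.##: next=.  (t=1,i=2, bit27=0)
  nb ##.#.: next=.  (t=0,i=17, bit26=0)
  nb ##..#: next=#  (t=3,i=17, bit25=1)
  nb ##...: next=#  (t=0,i=0, bit24=1)
  nb #.###: next=#  (t=0,i=14, bit23=1)
  nb #.##.: next=#  (t=0,i=20, bit22=1)
  nb #.#.#: next=.  (t=0,i=18, bit21=0)
  nb #.#..: next=.  (t=1,i=16, bit20=0)
  nb #..##: next=.  (t=3,i=18, bit19=0)
  nb #..#.: next=.  (t=4,i=2, bit18=0)
  nb #...#: next=.  (t=1,i=18, bit17=0)
  nb #....: next=#  (t=0,i=1, bit16=1)
  nb .####: next=#  (t=1,i=4, bit15=1)
  nb .###.: next=.  (t=0,i=15, bit14=0)
  nb .##.#: next=.  (t=1,i=12, bit13=0)
  nb .##..: next=#  (t=0,i=5, bit12=1)
  nb .#.##: next=.  (t=0,i=13, bit11=0)
  nb .#.#.: next=#  (t=1,i=15, bit10=1)
  nb .#..#: next=#  (t=4,i=1, bit9=1)
  nb .#...: next=#  (t=1,i=17, bit8=1)
  nb ..###: next=#  (t=1,i=20, bit7=1)
  nb ..##.: next=#  (t=0,i=4, bit6=1)
  nb ..#.#: next=#  (t=0,i=12, bit5=1)
  nb ..#..: next=.  (t=4,i=0, bit4=0)
  nb ...##: next=#  (t=0,i=3, bit3=1)
  nb ...#.: next=#  (t=0,i=11, bit2=1)
  nb ....#: next=.  (t=0,i=2, bit1=0)
  nb .....: next=#  (t=0,i=8, bit0=1)
  bits 01110011110000011001011111101101 = 1942067181

1942067181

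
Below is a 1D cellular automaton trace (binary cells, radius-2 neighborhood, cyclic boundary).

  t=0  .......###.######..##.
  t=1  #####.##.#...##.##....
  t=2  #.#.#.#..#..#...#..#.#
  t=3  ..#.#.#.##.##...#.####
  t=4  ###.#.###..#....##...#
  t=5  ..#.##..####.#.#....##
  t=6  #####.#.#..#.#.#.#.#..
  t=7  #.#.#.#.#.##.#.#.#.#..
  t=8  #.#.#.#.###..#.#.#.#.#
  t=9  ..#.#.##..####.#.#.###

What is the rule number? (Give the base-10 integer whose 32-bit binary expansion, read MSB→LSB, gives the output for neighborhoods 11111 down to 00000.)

2994014393

  #####|#  b31=1 t=0,i=13
  ####.|.  b30=0 t=0,i=15
  ###.#|#  b29=1 t=0,i=9
  ###..|#  b28=1 t=0,i=16
  ##.##|.  b27=0 t=0,i=10
  ##.#.|.  b26=0 t=1,i=8
  ##..#|#  b25=1 t=0,i=17
  ##...|.  b24=0 t=0,i=21
  #.###|.  b23=0 t=0,i=11
  #.##.|#  b22=1 t=1,i=6
  #.#.#|#  b21=1 t=2,i=2
  #.#..|#  b20=1 t=1,i=9
  #..##|.  b19=0 t=0,i=18
  #..#.|#  b18=1 t=2,i=8
  #...#|.  b17=0 t=1,i=11
  #....|#  b16=1 t=0,i=0
  .####|.  b15=0 t=0,i=12
  .###.|.  b14=0 t=0,i=8
  .##.#|.  b13=0 t=1,i=7
  .##..|.  b12=0 t=0,i=20
  .#.##|#  b11=1 t=2,i=20
  .#.#.|.  b10=0 t=2,i=3
  .#..#|.  b9=0 t=2,i=7
  .#...|.  b8=0 t=1,i=10
  ..###|#  b7=1 t=0,i=7
  ..##.|.  b6=0 t=0,i=19
  ..#.#|#  b5=1 t=2,i=19
  ..#..|#  b4=1 t=2,i=9
  ...##|#  b3=1 t=0,i=6
  ...#.|.  b2=0 t=2,i=15
  ....#|.  b1=0 t=0,i=5
  .....|#  b0=1 t=0,i=1
  bits 10110010011101010000100010111001 = 2994014393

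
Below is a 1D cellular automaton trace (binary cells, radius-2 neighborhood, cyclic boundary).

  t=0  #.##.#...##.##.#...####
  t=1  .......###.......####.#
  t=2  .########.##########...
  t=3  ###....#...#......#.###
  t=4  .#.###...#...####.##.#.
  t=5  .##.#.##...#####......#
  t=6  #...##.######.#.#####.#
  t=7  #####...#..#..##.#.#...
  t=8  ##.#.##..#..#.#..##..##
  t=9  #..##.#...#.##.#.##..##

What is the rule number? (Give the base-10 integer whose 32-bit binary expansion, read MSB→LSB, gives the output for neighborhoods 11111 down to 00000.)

  nb #####: next=.  (t=0,i=21, bit31=0)
  nb ####.: next=#  (t=0,i=22, bit30=1)
  nb ###.#: next=.  (t=0,i=0, bit29=0)
  nb ###..: next=.  (t=1,i=9, bit28=0)
  nb ##.##: next=.  (t=0,i=1, bit27=0)
  nb ##.#.: next=.  (t=0,i=4, bit26=0)
  nb ##..#: next=.  (t=8,i=7, bit25=0)
  nb ##...: next=#  (t=1,i=10, bit24=1)
  nb #.###: next=.  (t=2,i=10, bit23=0)
  nb #.##.: next=.  (t=0,i=2, bit22=0)
  nb #.#.#: next=#  (t=5,i=4, bit21=1)
  nb #.#..: next=.  (t=0,i=5, bit20=0)
  nb #..##: next=.  (t=7,i=13, bit19=0)
  nb #..#.: next=.  (t=4,i=0, bit18=0)
  nb #...#: next=#  (t=0,i=7, bit17=1)
  nb #....: next=#  (t=1,i=1, bit16=1)
  nb .####: next=#  (t=0,i=20, bit15=1)
  nb .###.: next=#  (t=1,i=8, bit14=1)
  nb .##.#: next=.  (t=0,i=3, bit13=0)
  nb .##..: next=#  (t=5,i=7, bit12=1)
  nb .#.##: next=#  (t=3,i=19, bit11=1)
  nb .#.#.: next=#  (t=7,i=18, bit10=1)
  nb .#..#: next=#  (t=4,i=22, bit9=1)
  nb .#...: next=.  (t=0,i=6, bit8=0)
  nb ..###: next=#  (t=0,i=19, bit7=1)
  nb ..##.: next=#  (t=0,i=9, bit6=1)
  nb ..#.#: next=#  (t=3,i=18, bit5=1)
  nb ..#..: next=.  (t=3,i=7, bit4=0)
  nb ...##: next=#  (t=0,i=8, bit3=1)
  nb ...#.: next=.  (t=3,i=6, bit2=0)
  nb ....#: next=#  (t=1,i=5, bit1=1)
  nb .....: next=#  (t=1,i=2, bit0=1)
  bits 01000001001000111101111011101011 = 1092869867

1092869867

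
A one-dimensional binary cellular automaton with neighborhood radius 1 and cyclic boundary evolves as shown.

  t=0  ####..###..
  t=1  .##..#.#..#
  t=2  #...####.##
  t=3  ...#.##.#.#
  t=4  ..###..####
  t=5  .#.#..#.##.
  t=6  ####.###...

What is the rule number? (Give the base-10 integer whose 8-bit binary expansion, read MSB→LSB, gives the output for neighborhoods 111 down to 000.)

  ###|#  b7=1 t=0,i=1
  ##.|.  b6=0 t=0,i=3
  #.#|#  b5=1 t=1,i=0
  #..|.  b4=0 t=0,i=4
  .##|.  b3=0 t=0,i=0
  .#.|#  b2=1 t=1,i=5
  ..#|#  b1=1 t=0,i=5
  ...|.  b0=0 t=2,i=2
  bits 10100110 = 166

166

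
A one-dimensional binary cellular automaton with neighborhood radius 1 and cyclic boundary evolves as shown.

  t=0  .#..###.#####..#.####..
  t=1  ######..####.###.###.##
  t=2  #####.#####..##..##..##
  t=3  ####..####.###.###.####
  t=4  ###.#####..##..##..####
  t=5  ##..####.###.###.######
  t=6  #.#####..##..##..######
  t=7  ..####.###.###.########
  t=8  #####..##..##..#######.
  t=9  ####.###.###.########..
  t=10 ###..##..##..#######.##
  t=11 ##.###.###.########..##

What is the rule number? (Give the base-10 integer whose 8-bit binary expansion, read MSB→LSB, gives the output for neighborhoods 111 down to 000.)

  ###|#  b7=1 t=0,i=5
  ##.|.  b6=0 t=0,i=6
  #.#|.  b5=0 t=0,i=7
  #..|#  b4=1 t=0,i=2
  .##|#  b3=1 t=0,i=4
  .#.|#  b2=1 t=0,i=1
  ..#|#  b1=1 t=0,i=0
  ...|#  b0=1 t=0,i=22
  bits 10011111 = 159

159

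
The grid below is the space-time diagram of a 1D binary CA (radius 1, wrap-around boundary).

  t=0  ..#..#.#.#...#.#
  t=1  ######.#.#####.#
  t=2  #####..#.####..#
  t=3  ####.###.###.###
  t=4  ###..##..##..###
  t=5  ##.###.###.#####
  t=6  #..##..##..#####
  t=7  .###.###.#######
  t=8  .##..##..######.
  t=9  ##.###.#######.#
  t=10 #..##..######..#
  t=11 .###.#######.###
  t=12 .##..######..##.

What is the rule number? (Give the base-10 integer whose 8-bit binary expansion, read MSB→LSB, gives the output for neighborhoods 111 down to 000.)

159

  ### -> #   bit 7 = 1  t=1,i=0
  ##. -> .   bit 6 = 0  t=1,i=5
  #.# -> .   bit 5 = 0  t=0,i=6
  #.. -> #   bit 4 = 1  t=0,i=0
  .## -> #   bit 3 = 1  t=1,i=9
  .#. -> #   bit 2 = 1  t=0,i=2
  ..# -> #   bit 1 = 1  t=0,i=1
  ... -> #   bit 0 = 1  t=0,i=11
  bits 10011111 = 159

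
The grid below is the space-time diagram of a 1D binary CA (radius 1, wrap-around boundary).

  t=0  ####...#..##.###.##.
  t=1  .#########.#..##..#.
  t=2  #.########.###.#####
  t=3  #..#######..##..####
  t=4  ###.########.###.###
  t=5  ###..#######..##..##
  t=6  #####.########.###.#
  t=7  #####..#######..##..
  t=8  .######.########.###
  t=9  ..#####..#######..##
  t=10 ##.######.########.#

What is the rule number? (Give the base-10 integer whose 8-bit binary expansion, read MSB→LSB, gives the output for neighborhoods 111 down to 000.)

215

  nb ###: next=#  (t=0,i=1, bit7=1)
  nb ##.: next=#  (t=0,i=3, bit6=1)
  nb #.#: next=.  (t=0,i=12, bit5=0)
  nb #..: next=#  (t=0,i=4, bit4=1)
  nb .##: next=.  (t=0,i=0, bit3=0)
  nb .#.: next=#  (t=0,i=7, bit2=1)
  nb ..#: next=#  (t=0,i=6, bit1=1)
  nb ...: next=#  (t=0,i=5, bit0=1)
  bits 11010111 = 215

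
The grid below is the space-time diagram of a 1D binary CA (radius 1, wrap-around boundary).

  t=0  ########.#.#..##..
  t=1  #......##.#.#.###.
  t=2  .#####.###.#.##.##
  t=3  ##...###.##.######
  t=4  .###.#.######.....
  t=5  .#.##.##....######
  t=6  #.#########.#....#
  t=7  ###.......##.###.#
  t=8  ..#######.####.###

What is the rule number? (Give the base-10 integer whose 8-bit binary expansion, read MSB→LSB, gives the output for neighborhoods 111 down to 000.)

121

  ###|.  b7=0 t=0,i=1
  ##.|#  b6=1 t=0,i=7
  #.#|#  b5=1 t=0,i=8
  #..|#  b4=1 t=0,i=12
  .##|#  b3=1 t=0,i=0
  .#.|.  b2=0 t=0,i=9
  ..#|.  b1=0 t=0,i=13
  ...|#  b0=1 t=1,i=2
  bits 01111001 = 121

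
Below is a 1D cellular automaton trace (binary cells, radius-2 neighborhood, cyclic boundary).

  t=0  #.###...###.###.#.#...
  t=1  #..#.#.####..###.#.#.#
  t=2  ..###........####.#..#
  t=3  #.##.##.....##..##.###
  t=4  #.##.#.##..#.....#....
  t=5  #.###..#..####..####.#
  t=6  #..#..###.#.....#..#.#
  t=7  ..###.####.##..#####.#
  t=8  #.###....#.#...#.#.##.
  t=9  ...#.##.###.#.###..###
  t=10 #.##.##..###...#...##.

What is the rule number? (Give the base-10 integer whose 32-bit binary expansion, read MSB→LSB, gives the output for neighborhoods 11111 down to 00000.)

  [31] ##### => #  t=7,i=17
  [30] ####. => .  t=1,i=9
  [29] ###.# => #  t=0,i=10
  [28] ###.. => .  t=0,i=4
  [27] ##.## => .  t=0,i=11
  [26] ##.#. => #  t=0,i=15
  [25] ##..# => .  t=1,i=1
  [24] ##... => #  t=0,i=5
  [23] #.### => .  t=0,i=2
  [22] #.##. => #  t=1,i=21
  [21] #.#.# => .  t=0,i=16
  [20] #.#.. => .  t=0,i=18
  [19] #..## => .  t=1,i=12
  [18] #..#. => #  t=1,i=2
  [17] #...# => .  t=0,i=6
  [16] #.... => #  t=2,i=6
  [15] .#### => .  t=1,i=8
  [14] .###. => #  t=0,i=3
  [13] .##.# => #  t=3,i=3
  [12] .##.. => .  t=1,i=0
  [11] .#.## => .  t=0,i=1
  [10] .#.#. => #  t=0,i=17
  [9] .#..# => #  t=2,i=0
  [8] .#... => #  t=0,i=19
  [7] ..### => #  t=0,i=8
  [6] ..##. => .  t=3,i=12
  [5] ..#.# => #  t=0,i=0
  [4] ..#.. => #  t=2,i=21
  [3] ...## => #  t=0,i=7
  [2] ...#. => #  t=0,i=21
  [1] ....# => .  t=2,i=11
  [0] ..... => .  t=2,i=7
  bits 10100101010001010110011110111100 = 2772789180

2772789180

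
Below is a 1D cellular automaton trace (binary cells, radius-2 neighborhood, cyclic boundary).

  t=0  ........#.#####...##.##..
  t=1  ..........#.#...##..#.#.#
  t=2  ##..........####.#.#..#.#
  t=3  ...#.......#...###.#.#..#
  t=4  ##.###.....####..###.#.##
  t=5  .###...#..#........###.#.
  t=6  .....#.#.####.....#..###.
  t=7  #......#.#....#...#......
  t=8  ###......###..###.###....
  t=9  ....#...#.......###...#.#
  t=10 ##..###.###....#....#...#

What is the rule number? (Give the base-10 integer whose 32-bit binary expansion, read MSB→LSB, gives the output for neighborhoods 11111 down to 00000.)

2897678616

  [31] ##### => #  t=0,i=12
  [30] ####. => .  t=0,i=13
  [29] ###.# => #  t=2,i=15
  [28] ###.. => .  t=0,i=14
  [27] ##.## => #  t=0,i=20
  [26] ##.#. => #  t=2,i=16
  [25] ##..# => .  t=1,i=18
  [24] ##... => .  t=0,i=15
  [23] #.### => #  t=0,i=10
  [22] #.##. => .  t=0,i=21
  [21] #.#.# => #  t=1,i=22
  [20] #.#.. => #  t=1,i=12
  [19] #..## => .  t=4,i=16
  [18] #..#. => #  t=1,i=19
  [17] #...# => #  t=0,i=16
  [16] #.... => #  t=0,i=24
  [15] .#### => .  t=0,i=11
  [14] .###. => .  t=2,i=0
  [13] .##.# => .  t=0,i=19
  [12] .##.. => #  t=0,i=22
  [11] .#.## => .  t=0,i=9
  [10] .#.#. => .  t=1,i=11
  [9] .#..# => .  t=2,i=20
  [8] .#... => #  t=1,i=0
  [7] ..### => .  t=2,i=12
  [6] ..##. => .  t=0,i=18
  [5] ..#.# => .  t=0,i=8
  [4] ..#.. => #  t=3,i=3
  [3] ...## => #  t=0,i=17
  [2] ...#. => .  t=0,i=7
  [1] ....# => .  t=0,i=6
  [0] ..... => .  t=0,i=0
  bits 10101100101101110001000100011000 = 2897678616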